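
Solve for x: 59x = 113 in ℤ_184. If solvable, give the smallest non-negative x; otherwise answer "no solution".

83

First find gcd(59, 184):
184 = 3·59 + 7
59 = 8·7 + 3
7 = 2·3 + 1
3 = 3·1 + 0
gcd = 1, so a unique solution mod 184 exists.
Back-substitute for the Bézout coefficients:
1 = 7 − 2·3
1 = −2·59 + 17·7
1 = 17·184 − 53·59
So 59·(-53) ≡ 1 (mod 184), giving 59⁻¹ ≡ 131.
x ≡ 59⁻¹·113 ≡ 131·113 ≡ 83 (mod 184).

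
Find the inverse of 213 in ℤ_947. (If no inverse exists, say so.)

618

Run Euclid on (947, 213):
947 = 4·213 + 95
213 = 2·95 + 23
95 = 4·23 + 3
23 = 7·3 + 2
3 = 1·2 + 1
2 = 2·1 + 0
gcd = 1, so the inverse exists. Back-substitute:
1 = 3 − 2
1 = −23 + 8·3
1 = 8·95 − 33·23
1 = −33·213 + 74·95
1 = 74·947 − 329·213
Thus 213·(-329) ≡ 1 (mod 947); reducing, -329 mod 947 = 618.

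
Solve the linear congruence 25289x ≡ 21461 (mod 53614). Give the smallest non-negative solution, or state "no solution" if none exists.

1275

First find gcd(25289, 53614):
53614 = 2·25289 + 3036
25289 = 8·3036 + 1001
3036 = 3·1001 + 33
1001 = 30·33 + 11
33 = 3·11 + 0
gcd = 11 and 11 | 21461, so solutions exist. Divide through by 11: 2299x ≡ 1951 (mod 4874).
Now find 2299⁻¹ mod 4874:
4874 = 2×2299 + 276
2299 = 8×276 + 91
276 = 3×91 + 3
91 = 30×3 + 1
3 = 3×1 + 0
Back-substitute:
1 = 91 − 30·3
1 = −30·276 + 91·91
1 = 91·2299 − 758·276
1 = −758·4874 + 1607·2299
So 2299⁻¹ ≡ 1607 (mod 4874).
Then x ≡ 1607·1951 ≡ 1275 (mod 4874); the smallest non-negative solution is x = 1275.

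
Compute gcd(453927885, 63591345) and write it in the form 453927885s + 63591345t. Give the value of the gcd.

Repeated division:
453927885 = 7×63591345 + 8788470
63591345 = 7×8788470 + 2072055
8788470 = 4×2072055 + 500250
2072055 = 4×500250 + 71055
500250 = 7×71055 + 2865
71055 = 24×2865 + 2295
2865 = 1×2295 + 570
2295 = 4×570 + 15
570 = 38×15 + 0
gcd(453927885, 63591345) = 15.
Working backward:
15 = 2295 − 4·570
15 = −4·2865 + 5·2295
15 = 5·71055 − 124·2865
15 = −124·500250 + 873·71055
15 = 873·2072055 − 3616·500250
15 = −3616·8788470 + 15337·2072055
15 = 15337·63591345 − 110975·8788470
15 = −110975·453927885 + 792162·63591345
So 15 = (-110975)·453927885 + (792162)·63591345.

15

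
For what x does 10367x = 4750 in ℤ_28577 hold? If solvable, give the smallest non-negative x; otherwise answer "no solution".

2338

First find gcd(10367, 28577):
28577 = 2·10367 + 7843
10367 = 1·7843 + 2524
7843 = 3·2524 + 271
2524 = 9·271 + 85
271 = 3·85 + 16
85 = 5·16 + 5
16 = 3·5 + 1
5 = 5·1 + 0
gcd = 1, so a unique solution mod 28577 exists.
Back-substitute for the Bézout coefficients:
1 = 16 − 3·5
1 = −3·85 + 16·16
1 = 16·271 − 51·85
1 = −51·2524 + 475·271
1 = 475·7843 − 1476·2524
1 = −1476·10367 + 1951·7843
1 = 1951·28577 − 5378·10367
So 10367·(-5378) ≡ 1 (mod 28577), giving 10367⁻¹ ≡ 23199.
x ≡ 10367⁻¹·4750 ≡ 23199·4750 ≡ 2338 (mod 28577).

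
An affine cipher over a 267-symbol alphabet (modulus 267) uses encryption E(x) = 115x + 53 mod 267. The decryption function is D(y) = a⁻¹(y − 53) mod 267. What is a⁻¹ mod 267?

202

Run Euclid on (267, 115):
267 = 2·115 + 37
115 = 3·37 + 4
37 = 9·4 + 1
4 = 4·1 + 0
gcd = 1, so the inverse exists. Back-substitute:
1 = 37 − 9·4
1 = −9·115 + 28·37
1 = 28·267 − 65·115
So 115·(-65) ≡ 1 (mod 267), and -65 ≡ 202 (mod 267).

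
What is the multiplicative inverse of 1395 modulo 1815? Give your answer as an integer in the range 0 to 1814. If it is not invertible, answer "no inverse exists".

Compute gcd(1395, 1815):
1815 = 1*1395 + 420
1395 = 3*420 + 135
420 = 3*135 + 15
135 = 9*15 + 0
Since gcd = 15 > 1, 1395 is not a unit mod 1815.

no inverse exists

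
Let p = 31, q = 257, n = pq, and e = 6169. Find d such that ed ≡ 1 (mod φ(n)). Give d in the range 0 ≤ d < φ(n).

φ(n) = (p−1)(q−1) = 30·256 = 7680.
Need d with 6169·d ≡ 1 (mod 7680). Apply the extended Euclidean algorithm:
7680 = 1·6169 + 1511
6169 = 4·1511 + 125
1511 = 12·125 + 11
125 = 11·11 + 4
11 = 2·4 + 3
4 = 1·3 + 1
3 = 3·1 + 0
Back-substitute:
1 = 4 − 3
1 = −11 + 3·4
1 = 3·125 − 34·11
1 = −34·1511 + 411·125
1 = 411·6169 − 1678·1511
1 = −1678·7680 + 2089·6169
So 6169·2089 ≡ 1 (mod 7680), hence d = 2089.

2089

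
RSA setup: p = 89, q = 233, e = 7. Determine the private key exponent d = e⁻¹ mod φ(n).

φ(n) = (p−1)(q−1) = 88·232 = 20416.
Need d with 7·d ≡ 1 (mod 20416). Apply the extended Euclidean algorithm:
20416 = 2916·7 + 4
7 = 1·4 + 3
4 = 1·3 + 1
3 = 3·1 + 0
Back-substitute:
1 = 4 − 3
1 = −7 + 2·4
1 = 2·20416 − 5833·7
So 7·(-5833) ≡ 1 (mod 20416), hence d ≡ -5833 ≡ 14583 (mod 20416).

14583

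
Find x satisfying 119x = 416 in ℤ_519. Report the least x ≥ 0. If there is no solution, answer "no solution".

First find gcd(119, 519):
519 = 4·119 + 43
119 = 2·43 + 33
43 = 1·33 + 10
33 = 3·10 + 3
10 = 3·3 + 1
3 = 3·1 + 0
gcd = 1, so a unique solution mod 519 exists.
Back-substitute for the Bézout coefficients:
1 = 10 − 3·3
1 = −3·33 + 10·10
1 = 10·43 − 13·33
1 = −13·119 + 36·43
1 = 36·519 − 157·119
So 119·(-157) ≡ 1 (mod 519), giving 119⁻¹ ≡ 362.
x ≡ 119⁻¹·416 ≡ 362·416 ≡ 82 (mod 519).

82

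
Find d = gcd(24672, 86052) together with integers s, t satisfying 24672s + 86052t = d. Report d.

Euclidean algorithm:
86052 = 3*24672 + 12036
24672 = 2*12036 + 600
12036 = 20*600 + 36
600 = 16*36 + 24
36 = 1*24 + 12
24 = 2*12 + 0
gcd(24672, 86052) = 12.
Express as a combination:
12 = 36 − 24
12 = −600 + 17·36
12 = 17·12036 − 341·600
12 = −341·24672 + 699·12036
12 = 699·86052 − 2438·24672
So 12 = (699)·86052 + (-2438)·24672.

12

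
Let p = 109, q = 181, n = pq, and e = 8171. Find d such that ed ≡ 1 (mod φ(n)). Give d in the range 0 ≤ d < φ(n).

φ(n) = (p−1)(q−1) = 108·180 = 19440.
Need d with 8171·d ≡ 1 (mod 19440). Apply the extended Euclidean algorithm:
19440 = 2·8171 + 3098
8171 = 2·3098 + 1975
3098 = 1·1975 + 1123
1975 = 1·1123 + 852
1123 = 1·852 + 271
852 = 3·271 + 39
271 = 6·39 + 37
39 = 1·37 + 2
37 = 18·2 + 1
2 = 2·1 + 0
Back-substitute:
1 = 37 − 18·2
1 = −18·39 + 19·37
1 = 19·271 − 132·39
1 = −132·852 + 415·271
1 = 415·1123 − 547·852
1 = −547·1975 + 962·1123
1 = 962·3098 − 1509·1975
1 = −1509·8171 + 3980·3098
1 = 3980·19440 − 9469·8171
So 8171·(-9469) ≡ 1 (mod 19440), hence d ≡ -9469 ≡ 9971 (mod 19440).

9971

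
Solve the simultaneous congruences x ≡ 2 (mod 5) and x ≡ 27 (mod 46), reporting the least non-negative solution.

27

Write x = 2 + 5·k. Then 5·k ≡ 27 − 2 ≡ 25 (mod 46).
Need 5⁻¹ mod 46. Extended Euclid on (46, 5):
46 = 9×5 + 1
5 = 5×1 + 0
Back-substitute:
1 = 46 − 9·5
5⁻¹ ≡ 37 (mod 46), so k ≡ 37·25 ≡ 5 (mod 46).
x = 2 + 5·5 = 27.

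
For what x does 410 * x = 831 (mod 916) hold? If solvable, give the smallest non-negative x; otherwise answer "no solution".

no solution

gcd(410, 916):
916 = 2*410 + 96
410 = 4*96 + 26
96 = 3*26 + 18
26 = 1*18 + 8
18 = 2*8 + 2
8 = 4*2 + 0
gcd = 2, but 2 ∤ 831, so the congruence has no solution.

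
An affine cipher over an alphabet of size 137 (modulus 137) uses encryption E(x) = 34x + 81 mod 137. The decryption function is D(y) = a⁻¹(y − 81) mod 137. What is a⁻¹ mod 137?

133

gcd(137, 34) by repeated division:
137 = 4×34 + 1
34 = 34×1 + 0
gcd = 1, so the inverse exists. Back-substitute:
1 = 137 − 4·34
Thus 34·(-4) ≡ 1 (mod 137); reducing, -4 mod 137 = 133.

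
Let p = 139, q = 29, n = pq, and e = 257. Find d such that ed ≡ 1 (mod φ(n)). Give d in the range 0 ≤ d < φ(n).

857

φ(n) = (p−1)(q−1) = 138·28 = 3864.
Need d with 257·d ≡ 1 (mod 3864). Apply the extended Euclidean algorithm:
3864 = 15·257 + 9
257 = 28·9 + 5
9 = 1·5 + 4
5 = 1·4 + 1
4 = 4·1 + 0
Back-substitute:
1 = 5 − 4
1 = −9 + 2·5
1 = 2·257 − 57·9
1 = −57·3864 + 857·257
So 257·857 ≡ 1 (mod 3864), hence d = 857.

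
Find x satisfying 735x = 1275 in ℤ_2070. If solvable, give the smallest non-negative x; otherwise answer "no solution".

13

First find gcd(735, 2070):
2070 = 2×735 + 600
735 = 1×600 + 135
600 = 4×135 + 60
135 = 2×60 + 15
60 = 4×15 + 0
gcd = 15 and 15 | 1275, so solutions exist. Divide through by 15: 49x ≡ 85 (mod 138).
Now find 49⁻¹ mod 138:
138 = 2·49 + 40
49 = 1·40 + 9
40 = 4·9 + 4
9 = 2·4 + 1
4 = 4·1 + 0
Back-substitute:
1 = 9 − 2·4
1 = −2·40 + 9·9
1 = 9·49 − 11·40
1 = −11·138 + 31·49
So 49⁻¹ ≡ 31 (mod 138).
Then x ≡ 31·85 ≡ 13 (mod 138); the smallest non-negative solution is x = 13.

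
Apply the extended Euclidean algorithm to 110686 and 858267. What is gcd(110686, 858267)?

1

Euclidean algorithm:
858267 = 7*110686 + 83465
110686 = 1*83465 + 27221
83465 = 3*27221 + 1802
27221 = 15*1802 + 191
1802 = 9*191 + 83
191 = 2*83 + 25
83 = 3*25 + 8
25 = 3*8 + 1
8 = 8*1 + 0
gcd(110686, 858267) = 1.
Express as a combination:
1 = 25 − 3·8
1 = −3·83 + 10·25
1 = 10·191 − 23·83
1 = −23·1802 + 217·191
1 = 217·27221 − 3278·1802
1 = −3278·83465 + 10051·27221
1 = 10051·110686 − 13329·83465
1 = −13329·858267 + 103354·110686
So 1 = (-13329)·858267 + (103354)·110686.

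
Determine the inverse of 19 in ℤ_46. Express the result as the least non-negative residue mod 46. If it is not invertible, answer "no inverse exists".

Extended Euclidean algorithm:
46 = 2×19 + 8
19 = 2×8 + 3
8 = 2×3 + 2
3 = 1×2 + 1
2 = 2×1 + 0
gcd = 1, so the inverse exists. Back-substitute:
1 = 3 − 2
1 = −8 + 3·3
1 = 3·19 − 7·8
1 = −7·46 + 17·19
So 19·17 ≡ 1 (mod 46).

17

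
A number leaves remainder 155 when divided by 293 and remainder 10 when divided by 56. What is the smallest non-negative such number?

5722

Write x = 155 + 293·k. Then 293·k ≡ 10 − 155 ≡ 23 (mod 56).
Need 293⁻¹ mod 56. Extended Euclid on (56, 13):
56 = 4×13 + 4
13 = 3×4 + 1
4 = 4×1 + 0
Back-substitute:
1 = 13 − 3·4
1 = −3·56 + 13·13
293⁻¹ ≡ 13 (mod 56), so k ≡ 13·23 ≡ 19 (mod 56).
x = 155 + 293·19 = 5722.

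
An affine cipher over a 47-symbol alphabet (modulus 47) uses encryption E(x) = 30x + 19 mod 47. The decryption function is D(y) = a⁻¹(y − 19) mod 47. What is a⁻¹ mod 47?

Apply the Euclidean algorithm to 47 and 30:
47 = 1*30 + 17
30 = 1*17 + 13
17 = 1*13 + 4
13 = 3*4 + 1
4 = 4*1 + 0
gcd = 1, so the inverse exists. Back-substitute:
1 = 13 − 3·4
1 = −3·17 + 4·13
1 = 4·30 − 7·17
1 = −7·47 + 11·30
So 30·11 ≡ 1 (mod 47).

11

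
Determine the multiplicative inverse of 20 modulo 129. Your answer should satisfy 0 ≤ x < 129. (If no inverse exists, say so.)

71

Apply the Euclidean algorithm to 129 and 20:
129 = 6*20 + 9
20 = 2*9 + 2
9 = 4*2 + 1
2 = 2*1 + 0
gcd = 1, so the inverse exists. Back-substitute:
1 = 9 − 4·2
1 = −4·20 + 9·9
1 = 9·129 − 58·20
So 20·(-58) ≡ 1 (mod 129), and -58 ≡ 71 (mod 129).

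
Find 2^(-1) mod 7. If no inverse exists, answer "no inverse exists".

4

gcd(7, 2) by repeated division:
7 = 3×2 + 1
2 = 2×1 + 0
The gcd is 1. Working backward:
1 = 7 − 3·2
Thus 2·(-3) ≡ 1 (mod 7); reducing, -3 mod 7 = 4.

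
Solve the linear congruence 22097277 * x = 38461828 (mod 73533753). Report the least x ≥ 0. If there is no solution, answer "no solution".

gcd(22097277, 73533753):
73533753 = 3·22097277 + 7241922
22097277 = 3·7241922 + 371511
7241922 = 19·371511 + 183213
371511 = 2·183213 + 5085
183213 = 36·5085 + 153
5085 = 33·153 + 36
153 = 4·36 + 9
36 = 4·9 + 0
gcd = 9, but 9 ∤ 38461828, so the congruence has no solution.

no solution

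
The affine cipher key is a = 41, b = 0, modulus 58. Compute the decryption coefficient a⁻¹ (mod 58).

Apply the Euclidean algorithm to 58 and 41:
58 = 1·41 + 17
41 = 2·17 + 7
17 = 2·7 + 3
7 = 2·3 + 1
3 = 3·1 + 0
The gcd is 1. Working backward:
1 = 7 − 2·3
1 = −2·17 + 5·7
1 = 5·41 − 12·17
1 = −12·58 + 17·41
So 41·17 ≡ 1 (mod 58).

17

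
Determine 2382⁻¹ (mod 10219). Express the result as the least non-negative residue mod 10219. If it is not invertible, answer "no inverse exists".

Run Euclid on (10219, 2382):
10219 = 4·2382 + 691
2382 = 3·691 + 309
691 = 2·309 + 73
309 = 4·73 + 17
73 = 4·17 + 5
17 = 3·5 + 2
5 = 2·2 + 1
2 = 2·1 + 0
gcd = 1, so the inverse exists. Back-substitute:
1 = 5 − 2·2
1 = −2·17 + 7·5
1 = 7·73 − 30·17
1 = −30·309 + 127·73
1 = 127·691 − 284·309
1 = −284·2382 + 979·691
1 = 979·10219 − 4200·2382
Thus 2382·(-4200) ≡ 1 (mod 10219); reducing, -4200 mod 10219 = 6019.

6019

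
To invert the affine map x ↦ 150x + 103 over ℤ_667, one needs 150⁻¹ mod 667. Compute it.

209

Apply the Euclidean algorithm to 667 and 150:
667 = 4×150 + 67
150 = 2×67 + 16
67 = 4×16 + 3
16 = 5×3 + 1
3 = 3×1 + 0
Since gcd(150, 667) = 1, back-substitute to write 1 as a combination:
1 = 16 − 5·3
1 = −5·67 + 21·16
1 = 21·150 − 47·67
1 = −47·667 + 209·150
So 150·209 ≡ 1 (mod 667).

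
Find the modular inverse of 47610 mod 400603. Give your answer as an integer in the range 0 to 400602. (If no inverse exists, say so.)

Run Euclid on (400603, 47610):
400603 = 8×47610 + 19723
47610 = 2×19723 + 8164
19723 = 2×8164 + 3395
8164 = 2×3395 + 1374
3395 = 2×1374 + 647
1374 = 2×647 + 80
647 = 8×80 + 7
80 = 11×7 + 3
7 = 2×3 + 1
3 = 3×1 + 0
Since gcd(47610, 400603) = 1, back-substitute to write 1 as a combination:
1 = 7 − 2·3
1 = −2·80 + 23·7
1 = 23·647 − 186·80
1 = −186·1374 + 395·647
1 = 395·3395 − 976·1374
1 = −976·8164 + 2347·3395
1 = 2347·19723 − 5670·8164
1 = −5670·47610 + 13687·19723
1 = 13687·400603 − 115166·47610
Thus 47610·(-115166) ≡ 1 (mod 400603); reducing, -115166 mod 400603 = 285437.

285437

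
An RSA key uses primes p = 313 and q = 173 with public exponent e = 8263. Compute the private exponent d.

φ(n) = (p−1)(q−1) = 312·172 = 53664.
Need d with 8263·d ≡ 1 (mod 53664). Apply the extended Euclidean algorithm:
53664 = 6*8263 + 4086
8263 = 2*4086 + 91
4086 = 44*91 + 82
91 = 1*82 + 9
82 = 9*9 + 1
9 = 9*1 + 0
Back-substitute:
1 = 82 − 9·9
1 = −9·91 + 10·82
1 = 10·4086 − 449·91
1 = −449·8263 + 908·4086
1 = 908·53664 − 5897·8263
So 8263·(-5897) ≡ 1 (mod 53664), hence d ≡ -5897 ≡ 47767 (mod 53664).

47767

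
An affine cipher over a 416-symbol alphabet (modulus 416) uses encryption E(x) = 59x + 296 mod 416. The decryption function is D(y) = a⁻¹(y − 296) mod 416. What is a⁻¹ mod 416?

275

Apply the Euclidean algorithm to 416 and 59:
416 = 7×59 + 3
59 = 19×3 + 2
3 = 1×2 + 1
2 = 2×1 + 0
Since gcd(59, 416) = 1, back-substitute to write 1 as a combination:
1 = 3 − 2
1 = −59 + 20·3
1 = 20·416 − 141·59
Hence 59⁻¹ ≡ -141 ≡ 275 (mod 416).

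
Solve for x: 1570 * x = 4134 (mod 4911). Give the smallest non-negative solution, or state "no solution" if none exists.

First find gcd(1570, 4911):
4911 = 3·1570 + 201
1570 = 7·201 + 163
201 = 1·163 + 38
163 = 4·38 + 11
38 = 3·11 + 5
11 = 2·5 + 1
5 = 5·1 + 0
gcd = 1, so a unique solution mod 4911 exists.
Back-substitute for the Bézout coefficients:
1 = 11 − 2·5
1 = −2·38 + 7·11
1 = 7·163 − 30·38
1 = −30·201 + 37·163
1 = 37·1570 − 289·201
1 = −289·4911 + 904·1570
So 1570·(904) ≡ 1 (mod 4911), giving 1570⁻¹ ≡ 904.
x ≡ 1570⁻¹·4134 ≡ 904·4134 ≡ 4776 (mod 4911).

4776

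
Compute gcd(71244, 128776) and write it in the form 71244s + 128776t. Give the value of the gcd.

4

Repeated division:
128776 = 1*71244 + 57532
71244 = 1*57532 + 13712
57532 = 4*13712 + 2684
13712 = 5*2684 + 292
2684 = 9*292 + 56
292 = 5*56 + 12
56 = 4*12 + 8
12 = 1*8 + 4
8 = 2*4 + 0
gcd(71244, 128776) = 4.
Back-substituting:
4 = 12 − 8
4 = −56 + 5·12
4 = 5·292 − 26·56
4 = −26·2684 + 239·292
4 = 239·13712 − 1221·2684
4 = −1221·57532 + 5123·13712
4 = 5123·71244 − 6344·57532
4 = −6344·128776 + 11467·71244
So 4 = (-6344)·128776 + (11467)·71244.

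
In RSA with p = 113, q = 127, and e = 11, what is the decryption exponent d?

φ(n) = (p−1)(q−1) = 112·126 = 14112.
Need d with 11·d ≡ 1 (mod 14112). Apply the extended Euclidean algorithm:
14112 = 1282×11 + 10
11 = 1×10 + 1
10 = 10×1 + 0
Back-substitute:
1 = 11 − 10
1 = −14112 + 1283·11
So 11·1283 ≡ 1 (mod 14112), hence d = 1283.

1283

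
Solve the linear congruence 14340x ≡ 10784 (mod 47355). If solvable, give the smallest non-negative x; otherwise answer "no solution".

no solution

gcd(14340, 47355):
47355 = 3×14340 + 4335
14340 = 3×4335 + 1335
4335 = 3×1335 + 330
1335 = 4×330 + 15
330 = 22×15 + 0
gcd = 15, but 15 ∤ 10784, so the congruence has no solution.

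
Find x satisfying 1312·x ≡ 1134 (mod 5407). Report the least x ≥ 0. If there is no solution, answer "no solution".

2828

First find gcd(1312, 5407):
5407 = 4×1312 + 159
1312 = 8×159 + 40
159 = 3×40 + 39
40 = 1×39 + 1
39 = 39×1 + 0
gcd = 1, so a unique solution mod 5407 exists.
Back-substitute for the Bézout coefficients:
1 = 40 − 39
1 = −159 + 4·40
1 = 4·1312 − 33·159
1 = −33·5407 + 136·1312
So 1312·(136) ≡ 1 (mod 5407), giving 1312⁻¹ ≡ 136.
x ≡ 1312⁻¹·1134 ≡ 136·1134 ≡ 2828 (mod 5407).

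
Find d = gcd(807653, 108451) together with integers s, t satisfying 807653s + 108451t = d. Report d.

7

Apply Euclid's algorithm to 807653 and 108451:
807653 = 7*108451 + 48496
108451 = 2*48496 + 11459
48496 = 4*11459 + 2660
11459 = 4*2660 + 819
2660 = 3*819 + 203
819 = 4*203 + 7
203 = 29*7 + 0
gcd(807653, 108451) = 7.
Working backward:
7 = 819 − 4·203
7 = −4·2660 + 13·819
7 = 13·11459 − 56·2660
7 = −56·48496 + 237·11459
7 = 237·108451 − 530·48496
7 = −530·807653 + 3947·108451
So 7 = (-530)·807653 + (3947)·108451.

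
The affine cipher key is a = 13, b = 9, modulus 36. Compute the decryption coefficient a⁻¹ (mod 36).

Extended Euclidean algorithm:
36 = 2×13 + 10
13 = 1×10 + 3
10 = 3×3 + 1
3 = 3×1 + 0
The gcd is 1. Working backward:
1 = 10 − 3·3
1 = −3·13 + 4·10
1 = 4·36 − 11·13
Thus 13·(-11) ≡ 1 (mod 36); reducing, -11 mod 36 = 25.

25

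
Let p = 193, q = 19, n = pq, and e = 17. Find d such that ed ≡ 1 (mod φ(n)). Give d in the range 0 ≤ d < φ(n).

φ(n) = (p−1)(q−1) = 192·18 = 3456.
Need d with 17·d ≡ 1 (mod 3456). Apply the extended Euclidean algorithm:
3456 = 203·17 + 5
17 = 3·5 + 2
5 = 2·2 + 1
2 = 2·1 + 0
Back-substitute:
1 = 5 − 2·2
1 = −2·17 + 7·5
1 = 7·3456 − 1423·17
So 17·(-1423) ≡ 1 (mod 3456), hence d ≡ -1423 ≡ 2033 (mod 3456).

2033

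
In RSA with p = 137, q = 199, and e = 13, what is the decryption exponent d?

φ(n) = (p−1)(q−1) = 136·198 = 26928.
Need d with 13·d ≡ 1 (mod 26928). Apply the extended Euclidean algorithm:
26928 = 2071*13 + 5
13 = 2*5 + 3
5 = 1*3 + 2
3 = 1*2 + 1
2 = 2*1 + 0
Back-substitute:
1 = 3 − 2
1 = −5 + 2·3
1 = 2·13 − 5·5
1 = −5·26928 + 10357·13
So 13·10357 ≡ 1 (mod 26928), hence d = 10357.

10357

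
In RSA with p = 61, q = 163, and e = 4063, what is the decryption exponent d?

8287

φ(n) = (p−1)(q−1) = 60·162 = 9720.
Need d with 4063·d ≡ 1 (mod 9720). Apply the extended Euclidean algorithm:
9720 = 2*4063 + 1594
4063 = 2*1594 + 875
1594 = 1*875 + 719
875 = 1*719 + 156
719 = 4*156 + 95
156 = 1*95 + 61
95 = 1*61 + 34
61 = 1*34 + 27
34 = 1*27 + 7
27 = 3*7 + 6
7 = 1*6 + 1
6 = 6*1 + 0
Back-substitute:
1 = 7 − 6
1 = −27 + 4·7
1 = 4·34 − 5·27
1 = −5·61 + 9·34
1 = 9·95 − 14·61
1 = −14·156 + 23·95
1 = 23·719 − 106·156
1 = −106·875 + 129·719
1 = 129·1594 − 235·875
1 = −235·4063 + 599·1594
1 = 599·9720 − 1433·4063
So 4063·(-1433) ≡ 1 (mod 9720), hence d ≡ -1433 ≡ 8287 (mod 9720).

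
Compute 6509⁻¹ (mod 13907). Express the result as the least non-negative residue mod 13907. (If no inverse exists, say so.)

4036

Extended Euclidean algorithm:
13907 = 2*6509 + 889
6509 = 7*889 + 286
889 = 3*286 + 31
286 = 9*31 + 7
31 = 4*7 + 3
7 = 2*3 + 1
3 = 3*1 + 0
The gcd is 1. Working backward:
1 = 7 − 2·3
1 = −2·31 + 9·7
1 = 9·286 − 83·31
1 = −83·889 + 258·286
1 = 258·6509 − 1889·889
1 = −1889·13907 + 4036·6509
So 6509·4036 ≡ 1 (mod 13907).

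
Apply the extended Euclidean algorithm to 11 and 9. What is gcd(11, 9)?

Euclidean algorithm:
11 = 1×9 + 2
9 = 4×2 + 1
2 = 2×1 + 0
gcd(11, 9) = 1.
Working backward:
1 = 9 − 4·2
1 = −4·11 + 5·9
So 1 = (-4)·11 + (5)·9.

1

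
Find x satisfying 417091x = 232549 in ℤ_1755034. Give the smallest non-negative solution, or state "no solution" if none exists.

First find gcd(417091, 1755034):
1755034 = 4×417091 + 86670
417091 = 4×86670 + 70411
86670 = 1×70411 + 16259
70411 = 4×16259 + 5375
16259 = 3×5375 + 134
5375 = 40×134 + 15
134 = 8×15 + 14
15 = 1×14 + 1
14 = 14×1 + 0
gcd = 1, so a unique solution mod 1755034 exists.
Back-substitute for the Bézout coefficients:
1 = 15 − 14
1 = −134 + 9·15
1 = 9·5375 − 361·134
1 = −361·16259 + 1092·5375
1 = 1092·70411 − 4729·16259
1 = −4729·86670 + 5821·70411
1 = 5821·417091 − 28013·86670
1 = −28013·1755034 + 117873·417091
So 417091·(117873) ≡ 1 (mod 1755034), giving 417091⁻¹ ≡ 117873.
x ≡ 417091⁻¹·232549 ≡ 117873·232549 ≡ 1127265 (mod 1755034).

1127265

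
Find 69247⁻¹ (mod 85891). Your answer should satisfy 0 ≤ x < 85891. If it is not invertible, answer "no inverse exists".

77691

Run Euclid on (85891, 69247):
85891 = 1*69247 + 16644
69247 = 4*16644 + 2671
16644 = 6*2671 + 618
2671 = 4*618 + 199
618 = 3*199 + 21
199 = 9*21 + 10
21 = 2*10 + 1
10 = 10*1 + 0
Since gcd(69247, 85891) = 1, back-substitute to write 1 as a combination:
1 = 21 − 2·10
1 = −2·199 + 19·21
1 = 19·618 − 59·199
1 = −59·2671 + 255·618
1 = 255·16644 − 1589·2671
1 = −1589·69247 + 6611·16644
1 = 6611·85891 − 8200·69247
So 69247·(-8200) ≡ 1 (mod 85891), and -8200 ≡ 77691 (mod 85891).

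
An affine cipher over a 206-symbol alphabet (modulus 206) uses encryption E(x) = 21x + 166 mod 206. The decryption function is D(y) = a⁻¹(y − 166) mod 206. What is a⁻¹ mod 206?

Extended Euclidean algorithm:
206 = 9·21 + 17
21 = 1·17 + 4
17 = 4·4 + 1
4 = 4·1 + 0
Since gcd(21, 206) = 1, back-substitute to write 1 as a combination:
1 = 17 − 4·4
1 = −4·21 + 5·17
1 = 5·206 − 49·21
So 21·(-49) ≡ 1 (mod 206), and -49 ≡ 157 (mod 206).

157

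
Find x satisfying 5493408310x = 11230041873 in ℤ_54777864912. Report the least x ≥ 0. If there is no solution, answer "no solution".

gcd(5493408310, 54777864912):
54777864912 = 9×5493408310 + 5337190122
5493408310 = 1×5337190122 + 156218188
5337190122 = 34×156218188 + 25771730
156218188 = 6×25771730 + 1587808
25771730 = 16×1587808 + 366802
1587808 = 4×366802 + 120600
366802 = 3×120600 + 5002
120600 = 24×5002 + 552
5002 = 9×552 + 34
552 = 16×34 + 8
34 = 4×8 + 2
8 = 4×2 + 0
gcd = 2, but 2 ∤ 11230041873, so the congruence has no solution.

no solution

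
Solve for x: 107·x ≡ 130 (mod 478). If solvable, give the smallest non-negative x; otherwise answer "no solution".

First find gcd(107, 478):
478 = 4*107 + 50
107 = 2*50 + 7
50 = 7*7 + 1
7 = 7*1 + 0
gcd = 1, so a unique solution mod 478 exists.
Back-substitute for the Bézout coefficients:
1 = 50 − 7·7
1 = −7·107 + 15·50
1 = 15·478 − 67·107
So 107·(-67) ≡ 1 (mod 478), giving 107⁻¹ ≡ 411.
x ≡ 107⁻¹·130 ≡ 411·130 ≡ 372 (mod 478).

372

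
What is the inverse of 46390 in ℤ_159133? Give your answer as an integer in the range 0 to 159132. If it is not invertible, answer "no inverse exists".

137395

Apply the Euclidean algorithm to 159133 and 46390:
159133 = 3·46390 + 19963
46390 = 2·19963 + 6464
19963 = 3·6464 + 571
6464 = 11·571 + 183
571 = 3·183 + 22
183 = 8·22 + 7
22 = 3·7 + 1
7 = 7·1 + 0
Since gcd(46390, 159133) = 1, back-substitute to write 1 as a combination:
1 = 22 − 3·7
1 = −3·183 + 25·22
1 = 25·571 − 78·183
1 = −78·6464 + 883·571
1 = 883·19963 − 2727·6464
1 = −2727·46390 + 6337·19963
1 = 6337·159133 − 21738·46390
Hence 46390⁻¹ ≡ -21738 ≡ 137395 (mod 159133).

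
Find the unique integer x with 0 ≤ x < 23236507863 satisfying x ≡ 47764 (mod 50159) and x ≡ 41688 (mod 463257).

7329230685

Write x = 47764 + 50159·k. Then 50159·k ≡ 41688 − 47764 ≡ 457181 (mod 463257).
Need 50159⁻¹ mod 463257. Extended Euclid on (463257, 50159):
463257 = 9×50159 + 11826
50159 = 4×11826 + 2855
11826 = 4×2855 + 406
2855 = 7×406 + 13
406 = 31×13 + 3
13 = 4×3 + 1
3 = 3×1 + 0
Back-substitute:
1 = 13 − 4·3
1 = −4·406 + 125·13
1 = 125·2855 − 879·406
1 = −879·11826 + 3641·2855
1 = 3641·50159 − 15443·11826
1 = −15443·463257 + 142628·50159
50159⁻¹ ≡ 142628 (mod 463257), so k ≡ 142628·457181 ≡ 146119 (mod 463257).
x = 47764 + 50159·146119 = 7329230685.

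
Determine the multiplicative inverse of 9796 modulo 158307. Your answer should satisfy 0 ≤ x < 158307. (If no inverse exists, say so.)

Apply the Euclidean algorithm to 158307 and 9796:
158307 = 16×9796 + 1571
9796 = 6×1571 + 370
1571 = 4×370 + 91
370 = 4×91 + 6
91 = 15×6 + 1
6 = 6×1 + 0
The gcd is 1. Working backward:
1 = 91 − 15·6
1 = −15·370 + 61·91
1 = 61·1571 − 259·370
1 = −259·9796 + 1615·1571
1 = 1615·158307 − 26099·9796
Thus 9796·(-26099) ≡ 1 (mod 158307); reducing, -26099 mod 158307 = 132208.

132208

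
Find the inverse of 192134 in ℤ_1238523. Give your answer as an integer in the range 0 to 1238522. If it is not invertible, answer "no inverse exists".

gcd(1238523, 192134) by repeated division:
1238523 = 6*192134 + 85719
192134 = 2*85719 + 20696
85719 = 4*20696 + 2935
20696 = 7*2935 + 151
2935 = 19*151 + 66
151 = 2*66 + 19
66 = 3*19 + 9
19 = 2*9 + 1
9 = 9*1 + 0
The gcd is 1. Working backward:
1 = 19 − 2·9
1 = −2·66 + 7·19
1 = 7·151 − 16·66
1 = −16·2935 + 311·151
1 = 311·20696 − 2193·2935
1 = −2193·85719 + 9083·20696
1 = 9083·192134 − 20359·85719
1 = −20359·1238523 + 131237·192134
So 192134·131237 ≡ 1 (mod 1238523).

131237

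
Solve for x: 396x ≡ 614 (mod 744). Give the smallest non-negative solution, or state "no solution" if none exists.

no solution

gcd(396, 744):
744 = 1·396 + 348
396 = 1·348 + 48
348 = 7·48 + 12
48 = 4·12 + 0
gcd = 12, but 12 ∤ 614, so the congruence has no solution.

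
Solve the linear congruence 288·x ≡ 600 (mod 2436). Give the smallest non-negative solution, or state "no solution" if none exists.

19

First find gcd(288, 2436):
2436 = 8×288 + 132
288 = 2×132 + 24
132 = 5×24 + 12
24 = 2×12 + 0
gcd = 12 and 12 | 600, so solutions exist. Divide through by 12: 24x ≡ 50 (mod 203).
Now find 24⁻¹ mod 203:
203 = 8*24 + 11
24 = 2*11 + 2
11 = 5*2 + 1
2 = 2*1 + 0
Back-substitute:
1 = 11 − 5·2
1 = −5·24 + 11·11
1 = 11·203 − 93·24
So 24·(-93) ≡ 1 (mod 203), i.e. 24⁻¹ ≡ 110.
Then x ≡ 110·50 ≡ 19 (mod 203); the smallest non-negative solution is x = 19.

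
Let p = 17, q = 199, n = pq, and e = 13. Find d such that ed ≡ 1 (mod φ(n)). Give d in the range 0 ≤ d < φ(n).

2437

φ(n) = (p−1)(q−1) = 16·198 = 3168.
Need d with 13·d ≡ 1 (mod 3168). Apply the extended Euclidean algorithm:
3168 = 243·13 + 9
13 = 1·9 + 4
9 = 2·4 + 1
4 = 4·1 + 0
Back-substitute:
1 = 9 − 2·4
1 = −2·13 + 3·9
1 = 3·3168 − 731·13
So 13·(-731) ≡ 1 (mod 3168), hence d ≡ -731 ≡ 2437 (mod 3168).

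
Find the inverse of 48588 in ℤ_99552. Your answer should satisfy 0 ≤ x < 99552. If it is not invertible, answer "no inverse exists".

Compute gcd(48588, 99552):
99552 = 2×48588 + 2376
48588 = 20×2376 + 1068
2376 = 2×1068 + 240
1068 = 4×240 + 108
240 = 2×108 + 24
108 = 4×24 + 12
24 = 2×12 + 0
gcd(48588, 99552) = 12 ≠ 1, so 48588 has no multiplicative inverse modulo 99552.

no inverse exists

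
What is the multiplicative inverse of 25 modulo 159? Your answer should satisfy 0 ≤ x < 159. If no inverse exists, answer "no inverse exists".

Apply the Euclidean algorithm to 159 and 25:
159 = 6*25 + 9
25 = 2*9 + 7
9 = 1*7 + 2
7 = 3*2 + 1
2 = 2*1 + 0
Since gcd(25, 159) = 1, back-substitute to write 1 as a combination:
1 = 7 − 3·2
1 = −3·9 + 4·7
1 = 4·25 − 11·9
1 = −11·159 + 70·25
So 25·70 ≡ 1 (mod 159).

70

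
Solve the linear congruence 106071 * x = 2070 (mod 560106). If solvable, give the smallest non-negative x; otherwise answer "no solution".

94452

First find gcd(106071, 560106):
560106 = 5·106071 + 29751
106071 = 3·29751 + 16818
29751 = 1·16818 + 12933
16818 = 1·12933 + 3885
12933 = 3·3885 + 1278
3885 = 3·1278 + 51
1278 = 25·51 + 3
51 = 17·3 + 0
gcd = 3 and 3 | 2070, so solutions exist. Divide through by 3: 35357x ≡ 690 (mod 186702).
Now find 35357⁻¹ mod 186702:
186702 = 5·35357 + 9917
35357 = 3·9917 + 5606
9917 = 1·5606 + 4311
5606 = 1·4311 + 1295
4311 = 3·1295 + 426
1295 = 3·426 + 17
426 = 25·17 + 1
17 = 17·1 + 0
Back-substitute:
1 = 426 − 25·17
1 = −25·1295 + 76·426
1 = 76·4311 − 253·1295
1 = −253·5606 + 329·4311
1 = 329·9917 − 582·5606
1 = −582·35357 + 2075·9917
1 = 2075·186702 − 10957·35357
So 35357·(-10957) ≡ 1 (mod 186702), i.e. 35357⁻¹ ≡ 175745.
Then x ≡ 175745·690 ≡ 94452 (mod 186702); the smallest non-negative solution is x = 94452.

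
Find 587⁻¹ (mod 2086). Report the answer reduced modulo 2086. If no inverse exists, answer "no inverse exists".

629

Apply the Euclidean algorithm to 2086 and 587:
2086 = 3*587 + 325
587 = 1*325 + 262
325 = 1*262 + 63
262 = 4*63 + 10
63 = 6*10 + 3
10 = 3*3 + 1
3 = 3*1 + 0
Since gcd(587, 2086) = 1, back-substitute to write 1 as a combination:
1 = 10 − 3·3
1 = −3·63 + 19·10
1 = 19·262 − 79·63
1 = −79·325 + 98·262
1 = 98·587 − 177·325
1 = −177·2086 + 629·587
So 587·629 ≡ 1 (mod 2086).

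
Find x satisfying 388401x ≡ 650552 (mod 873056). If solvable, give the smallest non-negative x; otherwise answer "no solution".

First find gcd(388401, 873056):
873056 = 2·388401 + 96254
388401 = 4·96254 + 3385
96254 = 28·3385 + 1474
3385 = 2·1474 + 437
1474 = 3·437 + 163
437 = 2·163 + 111
163 = 1·111 + 52
111 = 2·52 + 7
52 = 7·7 + 3
7 = 2·3 + 1
3 = 3·1 + 0
gcd = 1, so a unique solution mod 873056 exists.
Back-substitute for the Bézout coefficients:
1 = 7 − 2·3
1 = −2·52 + 15·7
1 = 15·111 − 32·52
1 = −32·163 + 47·111
1 = 47·437 − 126·163
1 = −126·1474 + 425·437
1 = 425·3385 − 976·1474
1 = −976·96254 + 27753·3385
1 = 27753·388401 − 111988·96254
1 = −111988·873056 + 251729·388401
So 388401·(251729) ≡ 1 (mod 873056), giving 388401⁻¹ ≡ 251729.
x ≡ 388401⁻¹·650552 ≡ 251729·650552 ≡ 198264 (mod 873056).

198264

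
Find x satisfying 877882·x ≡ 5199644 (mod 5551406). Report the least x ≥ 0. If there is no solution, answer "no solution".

First find gcd(877882, 5551406):
5551406 = 6·877882 + 284114
877882 = 3·284114 + 25540
284114 = 11·25540 + 3174
25540 = 8·3174 + 148
3174 = 21·148 + 66
148 = 2·66 + 16
66 = 4·16 + 2
16 = 8·2 + 0
gcd = 2 and 2 | 5199644, so solutions exist. Divide through by 2: 438941x ≡ 2599822 (mod 2775703).
Now find 438941⁻¹ mod 2775703:
2775703 = 6*438941 + 142057
438941 = 3*142057 + 12770
142057 = 11*12770 + 1587
12770 = 8*1587 + 74
1587 = 21*74 + 33
74 = 2*33 + 8
33 = 4*8 + 1
8 = 8*1 + 0
Back-substitute:
1 = 33 − 4·8
1 = −4·74 + 9·33
1 = 9·1587 − 193·74
1 = −193·12770 + 1553·1587
1 = 1553·142057 − 17276·12770
1 = −17276·438941 + 53381·142057
1 = 53381·2775703 − 337562·438941
So 438941·(-337562) ≡ 1 (mod 2775703), i.e. 438941⁻¹ ≡ 2438141.
Then x ≡ 2438141·2599822 ≡ 1230655 (mod 2775703); the smallest non-negative solution is x = 1230655.

1230655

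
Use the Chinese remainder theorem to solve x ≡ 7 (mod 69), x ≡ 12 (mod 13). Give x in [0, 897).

Write x = 7 + 69·k. Then 69·k ≡ 12 − 7 ≡ 5 (mod 13).
Need 69⁻¹ mod 13. Extended Euclid on (13, 4):
13 = 3×4 + 1
4 = 4×1 + 0
Back-substitute:
1 = 13 − 3·4
69⁻¹ ≡ 10 (mod 13), so k ≡ 10·5 ≡ 11 (mod 13).
x = 7 + 69·11 = 766.

766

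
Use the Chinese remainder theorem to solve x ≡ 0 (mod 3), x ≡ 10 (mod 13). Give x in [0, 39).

36

Write x = 0 + 3·k. Then 3·k ≡ 10 − 0 ≡ 10 (mod 13).
Need 3⁻¹ mod 13. Extended Euclid on (13, 3):
13 = 4×3 + 1
3 = 3×1 + 0
Back-substitute:
1 = 13 − 4·3
3⁻¹ ≡ 9 (mod 13), so k ≡ 9·10 ≡ 12 (mod 13).
x = 0 + 3·12 = 36.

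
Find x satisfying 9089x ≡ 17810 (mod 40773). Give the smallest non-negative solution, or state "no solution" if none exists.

16618

First find gcd(9089, 40773):
40773 = 4*9089 + 4417
9089 = 2*4417 + 255
4417 = 17*255 + 82
255 = 3*82 + 9
82 = 9*9 + 1
9 = 9*1 + 0
gcd = 1, so a unique solution mod 40773 exists.
Back-substitute for the Bézout coefficients:
1 = 82 − 9·9
1 = −9·255 + 28·82
1 = 28·4417 − 485·255
1 = −485·9089 + 998·4417
1 = 998·40773 − 4477·9089
So 9089·(-4477) ≡ 1 (mod 40773), giving 9089⁻¹ ≡ 36296.
x ≡ 9089⁻¹·17810 ≡ 36296·17810 ≡ 16618 (mod 40773).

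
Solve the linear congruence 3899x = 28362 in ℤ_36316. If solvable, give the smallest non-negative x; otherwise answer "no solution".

gcd(3899, 36316):
36316 = 9×3899 + 1225
3899 = 3×1225 + 224
1225 = 5×224 + 105
224 = 2×105 + 14
105 = 7×14 + 7
14 = 2×7 + 0
gcd = 7, but 7 ∤ 28362, so the congruence has no solution.

no solution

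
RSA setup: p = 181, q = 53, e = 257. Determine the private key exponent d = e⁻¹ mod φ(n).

2513

φ(n) = (p−1)(q−1) = 180·52 = 9360.
Need d with 257·d ≡ 1 (mod 9360). Apply the extended Euclidean algorithm:
9360 = 36×257 + 108
257 = 2×108 + 41
108 = 2×41 + 26
41 = 1×26 + 15
26 = 1×15 + 11
15 = 1×11 + 4
11 = 2×4 + 3
4 = 1×3 + 1
3 = 3×1 + 0
Back-substitute:
1 = 4 − 3
1 = −11 + 3·4
1 = 3·15 − 4·11
1 = −4·26 + 7·15
1 = 7·41 − 11·26
1 = −11·108 + 29·41
1 = 29·257 − 69·108
1 = −69·9360 + 2513·257
So 257·2513 ≡ 1 (mod 9360), hence d = 2513.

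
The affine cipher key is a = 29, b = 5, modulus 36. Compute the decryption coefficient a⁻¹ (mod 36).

Run Euclid on (36, 29):
36 = 1*29 + 7
29 = 4*7 + 1
7 = 7*1 + 0
gcd = 1, so the inverse exists. Back-substitute:
1 = 29 − 4·7
1 = −4·36 + 5·29
So 29·5 ≡ 1 (mod 36).

5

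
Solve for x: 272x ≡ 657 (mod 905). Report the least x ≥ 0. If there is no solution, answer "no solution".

771

First find gcd(272, 905):
905 = 3·272 + 89
272 = 3·89 + 5
89 = 17·5 + 4
5 = 1·4 + 1
4 = 4·1 + 0
gcd = 1, so a unique solution mod 905 exists.
Back-substitute for the Bézout coefficients:
1 = 5 − 4
1 = −89 + 18·5
1 = 18·272 − 55·89
1 = −55·905 + 183·272
So 272·(183) ≡ 1 (mod 905), giving 272⁻¹ ≡ 183.
x ≡ 272⁻¹·657 ≡ 183·657 ≡ 771 (mod 905).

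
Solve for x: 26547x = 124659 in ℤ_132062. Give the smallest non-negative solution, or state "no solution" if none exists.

132007

First find gcd(26547, 132062):
132062 = 4×26547 + 25874
26547 = 1×25874 + 673
25874 = 38×673 + 300
673 = 2×300 + 73
300 = 4×73 + 8
73 = 9×8 + 1
8 = 8×1 + 0
gcd = 1, so a unique solution mod 132062 exists.
Back-substitute for the Bézout coefficients:
1 = 73 − 9·8
1 = −9·300 + 37·73
1 = 37·673 − 83·300
1 = −83·25874 + 3191·673
1 = 3191·26547 − 3274·25874
1 = −3274·132062 + 16287·26547
So 26547·(16287) ≡ 1 (mod 132062), giving 26547⁻¹ ≡ 16287.
x ≡ 26547⁻¹·124659 ≡ 16287·124659 ≡ 132007 (mod 132062).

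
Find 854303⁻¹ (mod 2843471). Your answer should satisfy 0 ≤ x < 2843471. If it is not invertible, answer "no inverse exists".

632834

gcd(2843471, 854303) by repeated division:
2843471 = 3·854303 + 280562
854303 = 3·280562 + 12617
280562 = 22·12617 + 2988
12617 = 4·2988 + 665
2988 = 4·665 + 328
665 = 2·328 + 9
328 = 36·9 + 4
9 = 2·4 + 1
4 = 4·1 + 0
gcd = 1, so the inverse exists. Back-substitute:
1 = 9 − 2·4
1 = −2·328 + 73·9
1 = 73·665 − 148·328
1 = −148·2988 + 665·665
1 = 665·12617 − 2808·2988
1 = −2808·280562 + 62441·12617
1 = 62441·854303 − 190131·280562
1 = −190131·2843471 + 632834·854303
So 854303·632834 ≡ 1 (mod 2843471).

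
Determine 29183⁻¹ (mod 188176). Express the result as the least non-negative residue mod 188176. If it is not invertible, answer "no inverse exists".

138319

Apply the Euclidean algorithm to 188176 and 29183:
188176 = 6×29183 + 13078
29183 = 2×13078 + 3027
13078 = 4×3027 + 970
3027 = 3×970 + 117
970 = 8×117 + 34
117 = 3×34 + 15
34 = 2×15 + 4
15 = 3×4 + 3
4 = 1×3 + 1
3 = 3×1 + 0
Since gcd(29183, 188176) = 1, back-substitute to write 1 as a combination:
1 = 4 − 3
1 = −15 + 4·4
1 = 4·34 − 9·15
1 = −9·117 + 31·34
1 = 31·970 − 257·117
1 = −257·3027 + 802·970
1 = 802·13078 − 3465·3027
1 = −3465·29183 + 7732·13078
1 = 7732·188176 − 49857·29183
Hence 29183⁻¹ ≡ -49857 ≡ 138319 (mod 188176).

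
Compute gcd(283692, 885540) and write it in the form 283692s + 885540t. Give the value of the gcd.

Euclidean algorithm:
885540 = 3*283692 + 34464
283692 = 8*34464 + 7980
34464 = 4*7980 + 2544
7980 = 3*2544 + 348
2544 = 7*348 + 108
348 = 3*108 + 24
108 = 4*24 + 12
24 = 2*12 + 0
gcd(283692, 885540) = 12.
Working backward:
12 = 108 − 4·24
12 = −4·348 + 13·108
12 = 13·2544 − 95·348
12 = −95·7980 + 298·2544
12 = 298·34464 − 1287·7980
12 = −1287·283692 + 10594·34464
12 = 10594·885540 − 33069·283692
So 12 = (10594)·885540 + (-33069)·283692.

12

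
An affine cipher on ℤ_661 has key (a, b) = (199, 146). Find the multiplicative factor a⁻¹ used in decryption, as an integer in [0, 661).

568

Run Euclid on (661, 199):
661 = 3·199 + 64
199 = 3·64 + 7
64 = 9·7 + 1
7 = 7·1 + 0
Since gcd(199, 661) = 1, back-substitute to write 1 as a combination:
1 = 64 − 9·7
1 = −9·199 + 28·64
1 = 28·661 − 93·199
So 199·(-93) ≡ 1 (mod 661), and -93 ≡ 568 (mod 661).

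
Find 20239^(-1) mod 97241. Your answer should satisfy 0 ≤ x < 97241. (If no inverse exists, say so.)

41882

gcd(97241, 20239) by repeated division:
97241 = 4·20239 + 16285
20239 = 1·16285 + 3954
16285 = 4·3954 + 469
3954 = 8·469 + 202
469 = 2·202 + 65
202 = 3·65 + 7
65 = 9·7 + 2
7 = 3·2 + 1
2 = 2·1 + 0
The gcd is 1. Working backward:
1 = 7 − 3·2
1 = −3·65 + 28·7
1 = 28·202 − 87·65
1 = −87·469 + 202·202
1 = 202·3954 − 1703·469
1 = −1703·16285 + 7014·3954
1 = 7014·20239 − 8717·16285
1 = −8717·97241 + 41882·20239
So 20239·41882 ≡ 1 (mod 97241).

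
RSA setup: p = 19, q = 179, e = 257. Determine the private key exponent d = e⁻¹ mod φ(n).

3017

φ(n) = (p−1)(q−1) = 18·178 = 3204.
Need d with 257·d ≡ 1 (mod 3204). Apply the extended Euclidean algorithm:
3204 = 12*257 + 120
257 = 2*120 + 17
120 = 7*17 + 1
17 = 17*1 + 0
Back-substitute:
1 = 120 − 7·17
1 = −7·257 + 15·120
1 = 15·3204 − 187·257
So 257·(-187) ≡ 1 (mod 3204), hence d ≡ -187 ≡ 3017 (mod 3204).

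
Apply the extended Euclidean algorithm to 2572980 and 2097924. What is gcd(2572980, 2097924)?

Apply Euclid's algorithm to 2572980 and 2097924:
2572980 = 1×2097924 + 475056
2097924 = 4×475056 + 197700
475056 = 2×197700 + 79656
197700 = 2×79656 + 38388
79656 = 2×38388 + 2880
38388 = 13×2880 + 948
2880 = 3×948 + 36
948 = 26×36 + 12
36 = 3×12 + 0
gcd(2572980, 2097924) = 12.
Back-substituting:
12 = 948 − 26·36
12 = −26·2880 + 79·948
12 = 79·38388 − 1053·2880
12 = −1053·79656 + 2185·38388
12 = 2185·197700 − 5423·79656
12 = −5423·475056 + 13031·197700
12 = 13031·2097924 − 57547·475056
12 = −57547·2572980 + 70578·2097924
So 12 = (-57547)·2572980 + (70578)·2097924.

12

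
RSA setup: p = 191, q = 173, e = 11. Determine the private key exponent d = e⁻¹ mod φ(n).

φ(n) = (p−1)(q−1) = 190·172 = 32680.
Need d with 11·d ≡ 1 (mod 32680). Apply the extended Euclidean algorithm:
32680 = 2970×11 + 10
11 = 1×10 + 1
10 = 10×1 + 0
Back-substitute:
1 = 11 − 10
1 = −32680 + 2971·11
So 11·2971 ≡ 1 (mod 32680), hence d = 2971.

2971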